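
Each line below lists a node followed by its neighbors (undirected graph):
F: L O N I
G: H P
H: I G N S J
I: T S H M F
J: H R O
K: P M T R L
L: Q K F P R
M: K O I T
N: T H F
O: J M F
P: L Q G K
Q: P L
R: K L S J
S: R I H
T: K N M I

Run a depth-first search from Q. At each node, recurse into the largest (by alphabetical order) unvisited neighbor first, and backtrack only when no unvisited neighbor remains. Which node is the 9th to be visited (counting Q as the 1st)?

Visit Q
Q → P
P → L
L → R
R → S
S → I
I → T
T → N
N → H
H → J
J → O
O → M
M → K
O → F
H → G

Visit order: Q, P, L, R, S, I, T, N, H, J, O, M, K, F, G

H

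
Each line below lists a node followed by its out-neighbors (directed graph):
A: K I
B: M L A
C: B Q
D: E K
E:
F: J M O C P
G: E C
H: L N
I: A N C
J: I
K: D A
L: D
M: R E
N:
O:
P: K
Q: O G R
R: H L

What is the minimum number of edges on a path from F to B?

2

Level 0: F
Level 1: C, J, M, O, P
Level 2: B, E, I, K, Q, R
Level 3: A, D, G, H, L, N
B first appears at level 2.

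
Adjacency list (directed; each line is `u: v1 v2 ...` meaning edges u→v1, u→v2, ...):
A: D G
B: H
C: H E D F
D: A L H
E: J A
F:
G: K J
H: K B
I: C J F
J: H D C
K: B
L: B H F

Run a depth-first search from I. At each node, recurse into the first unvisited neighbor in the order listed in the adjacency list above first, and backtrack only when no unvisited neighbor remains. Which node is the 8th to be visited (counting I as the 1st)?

D

Visit I
I → C
C → H
H → K
K → B
C → E
E → J
J → D
D → A
A → G
D → L
L → F

Visit order: I, C, H, K, B, E, J, D, A, G, L, F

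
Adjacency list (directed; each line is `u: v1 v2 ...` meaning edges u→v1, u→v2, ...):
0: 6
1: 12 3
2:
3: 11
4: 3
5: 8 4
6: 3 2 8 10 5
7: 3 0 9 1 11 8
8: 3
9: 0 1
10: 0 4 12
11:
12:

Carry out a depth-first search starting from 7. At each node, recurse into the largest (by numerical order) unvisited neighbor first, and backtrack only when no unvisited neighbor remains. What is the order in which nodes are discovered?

7 → 11 → 9 → 1 → 12 → 3 → 0 → 6 → 10 → 4 → 8 → 5 → 2

Visit 7
7 → 11
7 → 9
9 → 1
1 → 12
1 → 3
9 → 0
0 → 6
6 → 10
10 → 4
6 → 8
6 → 5
6 → 2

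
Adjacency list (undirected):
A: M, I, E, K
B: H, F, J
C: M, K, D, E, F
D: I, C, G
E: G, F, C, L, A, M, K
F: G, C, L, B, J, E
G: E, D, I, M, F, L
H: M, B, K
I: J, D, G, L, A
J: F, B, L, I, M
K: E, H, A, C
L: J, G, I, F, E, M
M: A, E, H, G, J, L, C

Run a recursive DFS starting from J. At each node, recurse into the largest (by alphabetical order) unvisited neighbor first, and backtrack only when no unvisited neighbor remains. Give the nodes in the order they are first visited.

J -> M -> L -> I -> G -> F -> E -> K -> H -> B -> C -> D -> A

Visit J
J → M
M → L
L → I
I → G
G → F
F → E
E → K
K → H
H → B
K → C
C → D
K → A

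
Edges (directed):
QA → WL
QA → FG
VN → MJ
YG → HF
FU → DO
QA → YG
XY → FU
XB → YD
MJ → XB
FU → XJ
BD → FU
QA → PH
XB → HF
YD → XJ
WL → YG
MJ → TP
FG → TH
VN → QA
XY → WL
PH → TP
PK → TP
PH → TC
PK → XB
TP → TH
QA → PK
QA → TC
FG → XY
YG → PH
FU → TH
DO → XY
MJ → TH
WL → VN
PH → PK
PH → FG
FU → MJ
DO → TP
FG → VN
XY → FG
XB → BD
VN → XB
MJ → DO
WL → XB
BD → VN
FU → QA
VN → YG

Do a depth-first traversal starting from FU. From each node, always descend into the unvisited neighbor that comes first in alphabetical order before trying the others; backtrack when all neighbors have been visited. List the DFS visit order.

Visit FU
FU → DO
DO → TP
TP → TH
DO → XY
XY → FG
FG → VN
VN → MJ
MJ → XB
XB → BD
XB → HF
XB → YD
YD → XJ
VN → QA
QA → PH
PH → PK
PH → TC
QA → WL
WL → YG

FU, DO, TP, TH, XY, FG, VN, MJ, XB, BD, HF, YD, XJ, QA, PH, PK, TC, WL, YG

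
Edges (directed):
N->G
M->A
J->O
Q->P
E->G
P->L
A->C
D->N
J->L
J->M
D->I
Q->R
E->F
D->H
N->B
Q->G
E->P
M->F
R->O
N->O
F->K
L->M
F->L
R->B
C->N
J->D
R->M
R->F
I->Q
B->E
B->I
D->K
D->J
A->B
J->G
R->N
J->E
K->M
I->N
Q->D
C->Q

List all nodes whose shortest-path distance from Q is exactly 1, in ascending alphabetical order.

Level 0: Q
Level 1: D, G, P, R
Level 2: B, F, H, I, J, K, L, M, N, O
Level 3: A, E
Level 4: C

D, G, P, R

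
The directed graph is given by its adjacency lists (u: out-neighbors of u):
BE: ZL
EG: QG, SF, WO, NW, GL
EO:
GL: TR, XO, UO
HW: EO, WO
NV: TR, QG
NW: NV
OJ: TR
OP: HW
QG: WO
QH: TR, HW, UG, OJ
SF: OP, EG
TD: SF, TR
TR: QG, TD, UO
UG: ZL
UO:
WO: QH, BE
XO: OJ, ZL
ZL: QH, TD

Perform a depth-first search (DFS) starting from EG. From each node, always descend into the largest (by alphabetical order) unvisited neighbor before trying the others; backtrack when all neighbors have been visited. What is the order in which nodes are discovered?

EG -> WO -> QH -> UG -> ZL -> TD -> TR -> UO -> QG -> SF -> OP -> HW -> EO -> OJ -> BE -> NW -> NV -> GL -> XO

Visit EG
EG → WO
WO → QH
QH → UG
UG → ZL
ZL → TD
TD → TR
TR → UO
TR → QG
TD → SF
SF → OP
OP → HW
HW → EO
QH → OJ
WO → BE
EG → NW
NW → NV
EG → GL
GL → XO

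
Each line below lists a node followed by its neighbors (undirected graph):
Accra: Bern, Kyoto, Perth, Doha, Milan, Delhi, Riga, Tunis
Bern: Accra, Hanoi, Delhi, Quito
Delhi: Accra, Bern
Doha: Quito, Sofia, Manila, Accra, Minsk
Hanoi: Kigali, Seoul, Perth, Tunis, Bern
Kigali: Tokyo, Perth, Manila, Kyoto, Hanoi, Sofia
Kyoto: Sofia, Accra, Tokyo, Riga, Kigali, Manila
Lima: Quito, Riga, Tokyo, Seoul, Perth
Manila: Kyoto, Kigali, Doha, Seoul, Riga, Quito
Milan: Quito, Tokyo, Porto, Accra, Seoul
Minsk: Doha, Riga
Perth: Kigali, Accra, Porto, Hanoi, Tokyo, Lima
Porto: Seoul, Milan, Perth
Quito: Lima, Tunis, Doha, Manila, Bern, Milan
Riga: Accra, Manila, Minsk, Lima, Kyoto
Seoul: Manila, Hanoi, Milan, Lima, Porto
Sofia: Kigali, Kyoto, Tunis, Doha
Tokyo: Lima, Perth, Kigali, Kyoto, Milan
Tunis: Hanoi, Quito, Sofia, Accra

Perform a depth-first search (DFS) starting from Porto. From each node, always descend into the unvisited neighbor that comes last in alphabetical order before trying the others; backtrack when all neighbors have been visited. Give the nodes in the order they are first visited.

Porto -> Seoul -> Milan -> Tokyo -> Perth -> Lima -> Riga -> Minsk -> Doha -> Sofia -> Tunis -> Quito -> Manila -> Kyoto -> Kigali -> Hanoi -> Bern -> Delhi -> Accra

Visit Porto
Porto → Seoul
Seoul → Milan
Milan → Tokyo
Tokyo → Perth
Perth → Lima
Lima → Riga
Riga → Minsk
Minsk → Doha
Doha → Sofia
Sofia → Tunis
Tunis → Quito
Quito → Manila
Manila → Kyoto
Kyoto → Kigali
Kigali → Hanoi
Hanoi → Bern
Bern → Delhi
Delhi → Accra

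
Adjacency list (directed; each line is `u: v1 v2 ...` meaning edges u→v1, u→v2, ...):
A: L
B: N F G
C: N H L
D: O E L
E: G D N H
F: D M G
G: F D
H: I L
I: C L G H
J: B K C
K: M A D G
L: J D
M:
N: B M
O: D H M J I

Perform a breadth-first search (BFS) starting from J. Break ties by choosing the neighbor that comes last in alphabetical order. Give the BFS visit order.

Visit J; enqueue K, C, B → queue [K, C, B]
Visit K; enqueue M, G, D, A → queue [C, B, M, G, D, A]
Visit C; enqueue N, L, H → queue [B, M, G, D, A, N, L, H]
Visit B; enqueue F → queue [M, G, D, A, N, L, H, F]
Visit M → queue [G, D, A, N, L, H, F]
Visit G → queue [D, A, N, L, H, F]
Visit D; enqueue O, E → queue [A, N, L, H, F, O, E]
Visit A → queue [N, L, H, F, O, E]
Visit N → queue [L, H, F, O, E]
Visit L → queue [H, F, O, E]
Visit H; enqueue I → queue [F, O, E, I]
Visit F → queue [O, E, I]
Visit O → queue [E, I]
Visit E → queue [I]
Visit I → queue []

J, K, C, B, M, G, D, A, N, L, H, F, O, E, I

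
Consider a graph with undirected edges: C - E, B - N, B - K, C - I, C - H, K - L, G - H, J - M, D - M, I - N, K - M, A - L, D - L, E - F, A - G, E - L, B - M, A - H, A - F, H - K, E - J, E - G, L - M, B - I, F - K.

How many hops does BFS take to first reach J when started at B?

Level 0: B
Level 1: I, K, M, N
Level 2: C, D, F, H, J, L
Level 3: A, E, G
J first appears at level 2.

2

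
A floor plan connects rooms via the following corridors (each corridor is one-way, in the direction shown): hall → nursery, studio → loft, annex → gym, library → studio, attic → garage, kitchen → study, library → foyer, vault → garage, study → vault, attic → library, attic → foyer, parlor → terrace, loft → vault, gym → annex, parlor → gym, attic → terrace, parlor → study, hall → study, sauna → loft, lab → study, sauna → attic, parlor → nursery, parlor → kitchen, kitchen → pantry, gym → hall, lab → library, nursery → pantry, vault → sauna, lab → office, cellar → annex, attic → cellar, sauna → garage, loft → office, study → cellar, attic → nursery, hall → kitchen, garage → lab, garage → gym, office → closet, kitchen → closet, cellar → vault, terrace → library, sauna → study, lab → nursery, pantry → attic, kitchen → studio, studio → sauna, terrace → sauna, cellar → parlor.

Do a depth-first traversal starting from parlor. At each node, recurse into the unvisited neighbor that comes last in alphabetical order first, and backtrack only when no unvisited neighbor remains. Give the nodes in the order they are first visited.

parlor, terrace, sauna, study, vault, garage, lab, office, closet, nursery, pantry, attic, library, studio, loft, foyer, cellar, annex, gym, hall, kitchen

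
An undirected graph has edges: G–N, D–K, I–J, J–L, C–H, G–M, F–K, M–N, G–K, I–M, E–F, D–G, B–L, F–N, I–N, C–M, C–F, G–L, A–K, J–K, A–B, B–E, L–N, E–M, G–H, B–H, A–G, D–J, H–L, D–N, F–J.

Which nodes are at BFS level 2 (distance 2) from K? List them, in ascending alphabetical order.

Level 0: K
Level 1: A, D, F, G, J
Level 2: B, C, E, H, I, L, M, N

B, C, E, H, I, L, M, N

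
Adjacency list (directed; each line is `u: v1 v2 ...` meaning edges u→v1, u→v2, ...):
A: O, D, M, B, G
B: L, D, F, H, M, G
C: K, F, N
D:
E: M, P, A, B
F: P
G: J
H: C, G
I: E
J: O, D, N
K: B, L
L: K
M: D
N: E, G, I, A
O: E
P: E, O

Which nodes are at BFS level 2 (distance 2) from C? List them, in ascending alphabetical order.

A, B, E, G, I, L, P

Level 0: C
Level 1: F, K, N
Level 2: A, B, E, G, I, L, P
Level 3: D, H, J, M, O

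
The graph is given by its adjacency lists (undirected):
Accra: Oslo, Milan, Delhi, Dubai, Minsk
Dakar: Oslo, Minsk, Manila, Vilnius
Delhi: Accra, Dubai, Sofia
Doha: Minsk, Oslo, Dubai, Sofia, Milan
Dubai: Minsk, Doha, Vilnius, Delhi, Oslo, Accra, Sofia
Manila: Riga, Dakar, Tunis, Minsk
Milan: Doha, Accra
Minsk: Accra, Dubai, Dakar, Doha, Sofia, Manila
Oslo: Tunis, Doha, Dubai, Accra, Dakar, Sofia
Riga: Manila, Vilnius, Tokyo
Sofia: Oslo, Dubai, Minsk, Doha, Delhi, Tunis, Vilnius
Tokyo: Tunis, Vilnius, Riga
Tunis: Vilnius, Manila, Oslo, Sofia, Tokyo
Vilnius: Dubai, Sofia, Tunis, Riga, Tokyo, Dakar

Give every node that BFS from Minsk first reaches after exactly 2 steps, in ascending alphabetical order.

Level 0: Minsk
Level 1: Accra, Dakar, Doha, Dubai, Manila, Sofia
Level 2: Delhi, Milan, Oslo, Riga, Tunis, Vilnius
Level 3: Tokyo

Delhi, Milan, Oslo, Riga, Tunis, Vilnius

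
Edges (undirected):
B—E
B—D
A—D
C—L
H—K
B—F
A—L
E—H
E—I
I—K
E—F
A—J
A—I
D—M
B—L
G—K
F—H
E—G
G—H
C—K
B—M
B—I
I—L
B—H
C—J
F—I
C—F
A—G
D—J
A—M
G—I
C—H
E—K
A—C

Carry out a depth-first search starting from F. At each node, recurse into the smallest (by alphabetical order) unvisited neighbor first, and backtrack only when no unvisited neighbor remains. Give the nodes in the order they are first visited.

F B D A C H E G I K L J M

Visit F
F → B
B → D
D → A
A → C
C → H
H → E
E → G
G → I
I → K
I → L
C → J
A → M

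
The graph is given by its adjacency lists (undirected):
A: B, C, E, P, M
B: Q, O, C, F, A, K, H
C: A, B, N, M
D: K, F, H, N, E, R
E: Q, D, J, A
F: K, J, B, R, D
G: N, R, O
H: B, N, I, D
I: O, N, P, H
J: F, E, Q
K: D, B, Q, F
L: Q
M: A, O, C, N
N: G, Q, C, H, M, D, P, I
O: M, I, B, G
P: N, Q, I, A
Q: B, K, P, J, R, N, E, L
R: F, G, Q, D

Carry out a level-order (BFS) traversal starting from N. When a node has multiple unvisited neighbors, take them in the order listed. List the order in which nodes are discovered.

N, G, Q, C, H, M, D, P, I, R, O, B, K, J, E, L, A, F

Visit N; enqueue G, Q, C, H, M, D, P, I → queue [G, Q, C, H, M, D, P, I]
Visit G; enqueue R, O → queue [Q, C, H, M, D, P, I, R, O]
Visit Q; enqueue B, K, J, E, L → queue [C, H, M, D, P, I, R, O, B, K, J, E, L]
Visit C; enqueue A → queue [H, M, D, P, I, R, O, B, K, J, E, L, A]
Visit H → queue [M, D, P, I, R, O, B, K, J, E, L, A]
Visit M → queue [D, P, I, R, O, B, K, J, E, L, A]
Visit D; enqueue F → queue [P, I, R, O, B, K, J, E, L, A, F]
Visit P → queue [I, R, O, B, K, J, E, L, A, F]
Visit I → queue [R, O, B, K, J, E, L, A, F]
Visit R → queue [O, B, K, J, E, L, A, F]
Visit O → queue [B, K, J, E, L, A, F]
Visit B → queue [K, J, E, L, A, F]
Visit K → queue [J, E, L, A, F]
Visit J → queue [E, L, A, F]
Visit E → queue [L, A, F]
Visit L → queue [A, F]
Visit A → queue [F]
Visit F → queue []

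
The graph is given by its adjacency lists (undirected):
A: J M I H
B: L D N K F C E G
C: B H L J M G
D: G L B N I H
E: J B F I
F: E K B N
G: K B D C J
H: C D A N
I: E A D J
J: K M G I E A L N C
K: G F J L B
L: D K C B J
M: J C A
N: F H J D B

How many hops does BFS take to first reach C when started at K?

2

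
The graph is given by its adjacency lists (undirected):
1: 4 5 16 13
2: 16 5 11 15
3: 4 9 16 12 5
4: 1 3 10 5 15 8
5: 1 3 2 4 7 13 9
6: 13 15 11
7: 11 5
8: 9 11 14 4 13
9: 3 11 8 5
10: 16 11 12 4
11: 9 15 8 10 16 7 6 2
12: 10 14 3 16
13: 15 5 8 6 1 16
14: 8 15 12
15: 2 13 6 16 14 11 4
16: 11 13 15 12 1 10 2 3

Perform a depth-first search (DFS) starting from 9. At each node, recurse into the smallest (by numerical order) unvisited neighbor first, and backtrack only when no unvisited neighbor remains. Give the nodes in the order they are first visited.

9 3 4 1 5 2 11 6 13 8 14 12 10 16 15 7

Visit 9
9 → 3
3 → 4
4 → 1
1 → 5
5 → 2
2 → 11
11 → 6
6 → 13
13 → 8
8 → 14
14 → 12
12 → 10
10 → 16
16 → 15
11 → 7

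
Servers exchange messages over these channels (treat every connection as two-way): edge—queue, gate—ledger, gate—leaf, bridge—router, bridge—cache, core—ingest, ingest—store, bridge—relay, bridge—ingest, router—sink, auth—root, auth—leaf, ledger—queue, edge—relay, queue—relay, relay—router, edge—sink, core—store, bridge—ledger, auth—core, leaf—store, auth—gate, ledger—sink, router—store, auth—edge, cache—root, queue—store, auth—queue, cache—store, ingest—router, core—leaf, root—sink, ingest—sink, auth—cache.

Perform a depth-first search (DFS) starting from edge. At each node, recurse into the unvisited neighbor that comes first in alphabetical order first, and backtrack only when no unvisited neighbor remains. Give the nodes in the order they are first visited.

Visit edge
edge → auth
auth → cache
cache → bridge
bridge → ingest
ingest → core
core → leaf
leaf → gate
gate → ledger
ledger → queue
queue → relay
relay → router
router → sink
sink → root
router → store

edge, auth, cache, bridge, ingest, core, leaf, gate, ledger, queue, relay, router, sink, root, store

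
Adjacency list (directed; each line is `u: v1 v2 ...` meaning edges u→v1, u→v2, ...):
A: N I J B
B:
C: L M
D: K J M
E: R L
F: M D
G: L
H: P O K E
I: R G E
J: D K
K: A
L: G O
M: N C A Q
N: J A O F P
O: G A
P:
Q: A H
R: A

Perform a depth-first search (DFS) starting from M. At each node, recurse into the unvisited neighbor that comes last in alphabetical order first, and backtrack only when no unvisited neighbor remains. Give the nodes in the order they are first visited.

Visit M
M → Q
Q → H
H → P
H → O
O → G
G → L
O → A
A → N
N → J
J → K
J → D
N → F
A → I
I → R
I → E
A → B
M → C

M, Q, H, P, O, G, L, A, N, J, K, D, F, I, R, E, B, C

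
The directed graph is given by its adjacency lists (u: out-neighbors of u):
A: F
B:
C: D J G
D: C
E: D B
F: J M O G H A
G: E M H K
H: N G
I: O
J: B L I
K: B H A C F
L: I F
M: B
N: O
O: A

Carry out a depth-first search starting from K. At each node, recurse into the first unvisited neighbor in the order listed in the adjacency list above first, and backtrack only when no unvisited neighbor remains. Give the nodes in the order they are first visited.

K B H N O A F J L I M G E D C

Visit K
K → B
K → H
H → N
N → O
O → A
A → F
F → J
J → L
L → I
F → M
F → G
G → E
E → D
D → C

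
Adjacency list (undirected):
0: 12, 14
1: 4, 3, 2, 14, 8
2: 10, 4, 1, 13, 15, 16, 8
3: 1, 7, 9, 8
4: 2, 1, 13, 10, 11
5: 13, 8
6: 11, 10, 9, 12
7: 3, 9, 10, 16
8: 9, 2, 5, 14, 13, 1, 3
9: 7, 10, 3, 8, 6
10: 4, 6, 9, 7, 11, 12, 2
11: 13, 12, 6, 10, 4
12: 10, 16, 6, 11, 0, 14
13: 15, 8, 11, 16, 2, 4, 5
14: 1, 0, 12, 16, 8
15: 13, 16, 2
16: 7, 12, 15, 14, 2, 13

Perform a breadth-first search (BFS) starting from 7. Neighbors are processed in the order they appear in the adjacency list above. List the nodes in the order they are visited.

Visit 7; enqueue 3, 9, 10, 16 → queue [3, 9, 10, 16]
Visit 3; enqueue 1, 8 → queue [9, 10, 16, 1, 8]
Visit 9; enqueue 6 → queue [10, 16, 1, 8, 6]
Visit 10; enqueue 4, 11, 12, 2 → queue [16, 1, 8, 6, 4, 11, 12, 2]
Visit 16; enqueue 15, 14, 13 → queue [1, 8, 6, 4, 11, 12, 2, 15, 14, 13]
Visit 1 → queue [8, 6, 4, 11, 12, 2, 15, 14, 13]
Visit 8; enqueue 5 → queue [6, 4, 11, 12, 2, 15, 14, 13, 5]
Visit 6 → queue [4, 11, 12, 2, 15, 14, 13, 5]
Visit 4 → queue [11, 12, 2, 15, 14, 13, 5]
Visit 11 → queue [12, 2, 15, 14, 13, 5]
Visit 12; enqueue 0 → queue [2, 15, 14, 13, 5, 0]
Visit 2 → queue [15, 14, 13, 5, 0]
Visit 15 → queue [14, 13, 5, 0]
Visit 14 → queue [13, 5, 0]
Visit 13 → queue [5, 0]
Visit 5 → queue [0]
Visit 0 → queue []

7 -> 3 -> 9 -> 10 -> 16 -> 1 -> 8 -> 6 -> 4 -> 11 -> 12 -> 2 -> 15 -> 14 -> 13 -> 5 -> 0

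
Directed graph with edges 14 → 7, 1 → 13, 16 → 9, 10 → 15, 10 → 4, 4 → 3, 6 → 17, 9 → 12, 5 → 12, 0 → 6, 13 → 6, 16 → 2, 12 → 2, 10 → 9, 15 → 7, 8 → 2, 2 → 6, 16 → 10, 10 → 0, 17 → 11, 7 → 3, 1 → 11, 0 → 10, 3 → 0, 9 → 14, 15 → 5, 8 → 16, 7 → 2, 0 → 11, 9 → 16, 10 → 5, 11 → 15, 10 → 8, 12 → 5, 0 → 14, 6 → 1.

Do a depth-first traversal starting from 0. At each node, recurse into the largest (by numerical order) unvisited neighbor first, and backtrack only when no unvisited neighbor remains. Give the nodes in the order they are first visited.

Visit 0
0 → 14
14 → 7
7 → 3
7 → 2
2 → 6
6 → 17
17 → 11
11 → 15
15 → 5
5 → 12
6 → 1
1 → 13
0 → 10
10 → 9
9 → 16
10 → 8
10 → 4

0 14 7 3 2 6 17 11 15 5 12 1 13 10 9 16 8 4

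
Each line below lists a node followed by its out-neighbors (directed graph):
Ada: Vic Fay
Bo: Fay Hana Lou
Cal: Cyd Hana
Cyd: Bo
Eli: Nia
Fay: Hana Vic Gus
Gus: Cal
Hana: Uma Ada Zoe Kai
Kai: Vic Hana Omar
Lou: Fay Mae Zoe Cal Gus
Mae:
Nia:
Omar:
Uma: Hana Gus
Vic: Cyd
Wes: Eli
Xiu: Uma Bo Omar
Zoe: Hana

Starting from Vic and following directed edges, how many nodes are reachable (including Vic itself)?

14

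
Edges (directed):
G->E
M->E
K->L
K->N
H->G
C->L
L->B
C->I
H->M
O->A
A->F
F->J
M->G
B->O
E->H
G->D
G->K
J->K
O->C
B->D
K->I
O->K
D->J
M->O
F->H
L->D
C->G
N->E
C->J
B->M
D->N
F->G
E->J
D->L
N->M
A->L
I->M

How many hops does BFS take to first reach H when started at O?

3

Level 0: O
Level 1: A, C, K
Level 2: F, G, I, J, L, N
Level 3: B, D, E, H, M
H first appears at level 3.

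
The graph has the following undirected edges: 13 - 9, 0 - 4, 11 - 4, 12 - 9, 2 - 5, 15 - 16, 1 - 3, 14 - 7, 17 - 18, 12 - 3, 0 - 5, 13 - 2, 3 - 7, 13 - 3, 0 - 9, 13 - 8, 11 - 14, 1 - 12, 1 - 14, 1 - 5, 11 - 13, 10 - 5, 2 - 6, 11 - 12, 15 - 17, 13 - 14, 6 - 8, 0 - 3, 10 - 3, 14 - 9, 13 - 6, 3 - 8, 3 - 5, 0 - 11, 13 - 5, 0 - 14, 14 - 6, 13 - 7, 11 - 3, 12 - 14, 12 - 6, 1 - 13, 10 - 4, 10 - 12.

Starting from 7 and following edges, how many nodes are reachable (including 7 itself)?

15

BFS from 7 visits: 7, 14, 13, 3, 12, 11, 9, 6, 1, 0, 8, 5, 2, 10, 4
Reachable nodes: 15 of 19 total.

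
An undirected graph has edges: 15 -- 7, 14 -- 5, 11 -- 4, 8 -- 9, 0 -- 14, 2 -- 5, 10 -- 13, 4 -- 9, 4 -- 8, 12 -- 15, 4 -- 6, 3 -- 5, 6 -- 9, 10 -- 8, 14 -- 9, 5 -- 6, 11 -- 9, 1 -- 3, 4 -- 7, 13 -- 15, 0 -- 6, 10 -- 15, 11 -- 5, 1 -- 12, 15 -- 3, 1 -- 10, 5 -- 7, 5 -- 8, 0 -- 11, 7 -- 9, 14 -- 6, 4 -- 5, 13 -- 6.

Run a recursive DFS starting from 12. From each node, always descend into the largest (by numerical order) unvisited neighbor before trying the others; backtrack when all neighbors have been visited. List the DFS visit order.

12 -> 15 -> 13 -> 10 -> 8 -> 9 -> 14 -> 6 -> 5 -> 11 -> 4 -> 7 -> 0 -> 3 -> 1 -> 2

Visit 12
12 → 15
15 → 13
13 → 10
10 → 8
8 → 9
9 → 14
14 → 6
6 → 5
5 → 11
11 → 4
4 → 7
11 → 0
5 → 3
3 → 1
5 → 2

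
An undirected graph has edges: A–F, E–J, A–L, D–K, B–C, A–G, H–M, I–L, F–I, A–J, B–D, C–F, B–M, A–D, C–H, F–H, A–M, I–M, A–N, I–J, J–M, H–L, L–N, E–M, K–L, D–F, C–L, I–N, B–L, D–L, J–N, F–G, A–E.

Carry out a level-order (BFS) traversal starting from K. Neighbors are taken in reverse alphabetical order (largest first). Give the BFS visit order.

Visit K; enqueue L, D → queue [L, D]
Visit L; enqueue N, I, H, C, B, A → queue [D, N, I, H, C, B, A]
Visit D; enqueue F → queue [N, I, H, C, B, A, F]
Visit N; enqueue J → queue [I, H, C, B, A, F, J]
Visit I; enqueue M → queue [H, C, B, A, F, J, M]
Visit H → queue [C, B, A, F, J, M]
Visit C → queue [B, A, F, J, M]
Visit B → queue [A, F, J, M]
Visit A; enqueue G, E → queue [F, J, M, G, E]
Visit F → queue [J, M, G, E]
Visit J → queue [M, G, E]
Visit M → queue [G, E]
Visit G → queue [E]
Visit E → queue []

K -> L -> D -> N -> I -> H -> C -> B -> A -> F -> J -> M -> G -> E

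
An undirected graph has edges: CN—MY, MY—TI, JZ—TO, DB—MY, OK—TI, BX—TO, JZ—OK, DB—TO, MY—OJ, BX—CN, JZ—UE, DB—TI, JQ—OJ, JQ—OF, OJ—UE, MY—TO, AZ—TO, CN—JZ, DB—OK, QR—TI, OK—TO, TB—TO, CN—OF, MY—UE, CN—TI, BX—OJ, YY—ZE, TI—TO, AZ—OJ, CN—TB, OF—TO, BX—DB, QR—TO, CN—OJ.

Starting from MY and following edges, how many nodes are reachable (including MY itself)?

BFS from MY visits: MY, CN, DB, OJ, TI, TO, UE, BX, JZ, OF, TB, OK, AZ, JQ, QR
Reachable nodes: 15 of 17 total.

15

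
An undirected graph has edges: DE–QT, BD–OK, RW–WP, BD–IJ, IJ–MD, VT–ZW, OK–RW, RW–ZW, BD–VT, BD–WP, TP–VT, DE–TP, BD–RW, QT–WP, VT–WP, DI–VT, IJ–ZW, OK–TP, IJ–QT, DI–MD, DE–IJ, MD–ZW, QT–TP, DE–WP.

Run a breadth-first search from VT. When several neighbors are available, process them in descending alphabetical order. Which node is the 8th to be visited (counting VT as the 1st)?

MD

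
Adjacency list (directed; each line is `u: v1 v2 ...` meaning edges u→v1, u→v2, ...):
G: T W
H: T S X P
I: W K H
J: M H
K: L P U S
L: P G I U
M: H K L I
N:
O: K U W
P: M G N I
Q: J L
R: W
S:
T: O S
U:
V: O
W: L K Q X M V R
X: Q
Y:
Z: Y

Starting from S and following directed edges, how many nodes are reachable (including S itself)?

BFS from S visits: S
Reachable nodes: 1 of 20 total.

1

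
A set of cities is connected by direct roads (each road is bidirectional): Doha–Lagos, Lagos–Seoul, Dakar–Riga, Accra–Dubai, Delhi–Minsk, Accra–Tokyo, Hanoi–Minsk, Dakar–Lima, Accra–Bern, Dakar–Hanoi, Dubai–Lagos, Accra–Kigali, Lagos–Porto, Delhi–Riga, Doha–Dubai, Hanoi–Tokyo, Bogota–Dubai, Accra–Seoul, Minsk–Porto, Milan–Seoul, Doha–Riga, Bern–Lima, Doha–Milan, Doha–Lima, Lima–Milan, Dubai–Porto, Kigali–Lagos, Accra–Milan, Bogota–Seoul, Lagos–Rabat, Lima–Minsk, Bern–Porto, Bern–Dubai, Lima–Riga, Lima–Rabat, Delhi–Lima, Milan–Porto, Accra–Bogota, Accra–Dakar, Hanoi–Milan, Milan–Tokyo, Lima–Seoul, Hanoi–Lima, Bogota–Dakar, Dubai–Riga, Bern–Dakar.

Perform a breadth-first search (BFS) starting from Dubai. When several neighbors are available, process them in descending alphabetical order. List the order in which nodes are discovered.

Dubai, Riga, Porto, Lagos, Doha, Bogota, Bern, Accra, Lima, Delhi, Dakar, Minsk, Milan, Seoul, Rabat, Kigali, Tokyo, Hanoi

Visit Dubai; enqueue Riga, Porto, Lagos, Doha, Bogota, Bern, Accra → queue [Riga, Porto, Lagos, Doha, Bogota, Bern, Accra]
Visit Riga; enqueue Lima, Delhi, Dakar → queue [Porto, Lagos, Doha, Bogota, Bern, Accra, Lima, Delhi, Dakar]
Visit Porto; enqueue Minsk, Milan → queue [Lagos, Doha, Bogota, Bern, Accra, Lima, Delhi, Dakar, Minsk, Milan]
Visit Lagos; enqueue Seoul, Rabat, Kigali → queue [Doha, Bogota, Bern, Accra, Lima, Delhi, Dakar, Minsk, Milan, Seoul, Rabat, Kigali]
Visit Doha → queue [Bogota, Bern, Accra, Lima, Delhi, Dakar, Minsk, Milan, Seoul, Rabat, Kigali]
Visit Bogota → queue [Bern, Accra, Lima, Delhi, Dakar, Minsk, Milan, Seoul, Rabat, Kigali]
Visit Bern → queue [Accra, Lima, Delhi, Dakar, Minsk, Milan, Seoul, Rabat, Kigali]
Visit Accra; enqueue Tokyo → queue [Lima, Delhi, Dakar, Minsk, Milan, Seoul, Rabat, Kigali, Tokyo]
Visit Lima; enqueue Hanoi → queue [Delhi, Dakar, Minsk, Milan, Seoul, Rabat, Kigali, Tokyo, Hanoi]
Visit Delhi → queue [Dakar, Minsk, Milan, Seoul, Rabat, Kigali, Tokyo, Hanoi]
Visit Dakar → queue [Minsk, Milan, Seoul, Rabat, Kigali, Tokyo, Hanoi]
Visit Minsk → queue [Milan, Seoul, Rabat, Kigali, Tokyo, Hanoi]
Visit Milan → queue [Seoul, Rabat, Kigali, Tokyo, Hanoi]
Visit Seoul → queue [Rabat, Kigali, Tokyo, Hanoi]
Visit Rabat → queue [Kigali, Tokyo, Hanoi]
Visit Kigali → queue [Tokyo, Hanoi]
Visit Tokyo → queue [Hanoi]
Visit Hanoi → queue []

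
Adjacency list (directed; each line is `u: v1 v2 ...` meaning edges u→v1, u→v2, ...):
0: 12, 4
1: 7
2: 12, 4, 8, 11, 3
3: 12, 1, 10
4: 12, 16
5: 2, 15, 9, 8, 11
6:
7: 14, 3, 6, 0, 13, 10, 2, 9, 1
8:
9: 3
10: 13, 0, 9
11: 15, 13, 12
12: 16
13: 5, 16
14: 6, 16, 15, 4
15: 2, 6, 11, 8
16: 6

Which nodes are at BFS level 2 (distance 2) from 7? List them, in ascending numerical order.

Level 0: 7
Level 1: 0, 1, 2, 3, 6, 9, 10, 13, 14
Level 2: 4, 5, 8, 11, 12, 15, 16

4, 5, 8, 11, 12, 15, 16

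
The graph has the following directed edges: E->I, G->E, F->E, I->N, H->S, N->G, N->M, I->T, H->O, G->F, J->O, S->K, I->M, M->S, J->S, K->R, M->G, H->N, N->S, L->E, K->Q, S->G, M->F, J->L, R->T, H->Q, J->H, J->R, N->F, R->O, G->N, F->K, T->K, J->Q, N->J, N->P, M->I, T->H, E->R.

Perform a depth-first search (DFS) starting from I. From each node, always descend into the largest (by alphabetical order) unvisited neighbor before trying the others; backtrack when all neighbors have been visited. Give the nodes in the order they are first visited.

Visit I
I → T
T → K
K → R
R → O
K → Q
T → H
H → S
S → G
G → N
N → P
N → M
M → F
F → E
N → J
J → L

I -> T -> K -> R -> O -> Q -> H -> S -> G -> N -> P -> M -> F -> E -> J -> L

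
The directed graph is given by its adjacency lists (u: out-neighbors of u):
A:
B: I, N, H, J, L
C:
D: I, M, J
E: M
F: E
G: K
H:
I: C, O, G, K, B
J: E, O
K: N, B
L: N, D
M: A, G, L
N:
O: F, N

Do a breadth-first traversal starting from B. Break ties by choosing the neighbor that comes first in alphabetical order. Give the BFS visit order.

B → H → I → J → L → N → C → G → K → O → E → D → F → M → A

Visit B; enqueue H, I, J, L, N → queue [H, I, J, L, N]
Visit H → queue [I, J, L, N]
Visit I; enqueue C, G, K, O → queue [J, L, N, C, G, K, O]
Visit J; enqueue E → queue [L, N, C, G, K, O, E]
Visit L; enqueue D → queue [N, C, G, K, O, E, D]
Visit N → queue [C, G, K, O, E, D]
Visit C → queue [G, K, O, E, D]
Visit G → queue [K, O, E, D]
Visit K → queue [O, E, D]
Visit O; enqueue F → queue [E, D, F]
Visit E; enqueue M → queue [D, F, M]
Visit D → queue [F, M]
Visit F → queue [M]
Visit M; enqueue A → queue [A]
Visit A → queue []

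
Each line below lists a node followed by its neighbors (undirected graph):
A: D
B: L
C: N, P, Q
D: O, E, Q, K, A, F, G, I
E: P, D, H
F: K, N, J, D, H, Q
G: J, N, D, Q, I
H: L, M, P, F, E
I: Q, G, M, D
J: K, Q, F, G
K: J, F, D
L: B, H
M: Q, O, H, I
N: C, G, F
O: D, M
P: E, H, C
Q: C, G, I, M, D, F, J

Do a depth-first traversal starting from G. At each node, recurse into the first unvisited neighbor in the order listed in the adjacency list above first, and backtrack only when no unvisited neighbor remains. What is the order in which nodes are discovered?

Visit G
G → J
J → K
K → F
F → N
N → C
C → P
P → E
E → D
D → O
O → M
M → Q
Q → I
M → H
H → L
L → B
D → A

G → J → K → F → N → C → P → E → D → O → M → Q → I → H → L → B → A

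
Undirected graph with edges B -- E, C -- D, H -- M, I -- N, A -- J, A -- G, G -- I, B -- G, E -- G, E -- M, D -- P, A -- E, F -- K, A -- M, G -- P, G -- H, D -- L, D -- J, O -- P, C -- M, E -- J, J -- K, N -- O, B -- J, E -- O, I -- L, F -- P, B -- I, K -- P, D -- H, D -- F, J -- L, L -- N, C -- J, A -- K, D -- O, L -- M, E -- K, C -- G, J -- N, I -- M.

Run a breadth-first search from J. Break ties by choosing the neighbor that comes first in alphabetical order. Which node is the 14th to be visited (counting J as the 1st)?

Visit J; enqueue A, B, C, D, E, K, L, N → queue [A, B, C, D, E, K, L, N]
Visit A; enqueue G, M → queue [B, C, D, E, K, L, N, G, M]
Visit B; enqueue I → queue [C, D, E, K, L, N, G, M, I]
Visit C → queue [D, E, K, L, N, G, M, I]
Visit D; enqueue F, H, O, P → queue [E, K, L, N, G, M, I, F, H, O, P]
Visit E → queue [K, L, N, G, M, I, F, H, O, P]
Visit K → queue [L, N, G, M, I, F, H, O, P]
Visit L → queue [N, G, M, I, F, H, O, P]
Visit N → queue [G, M, I, F, H, O, P]
Visit G → queue [M, I, F, H, O, P]
Visit M → queue [I, F, H, O, P]
Visit I → queue [F, H, O, P]
Visit F → queue [H, O, P]
Visit H → queue [O, P]
Visit O → queue [P]
Visit P → queue []

Visit order: J, A, B, C, D, E, K, L, N, G, M, I, F, H, O, P

H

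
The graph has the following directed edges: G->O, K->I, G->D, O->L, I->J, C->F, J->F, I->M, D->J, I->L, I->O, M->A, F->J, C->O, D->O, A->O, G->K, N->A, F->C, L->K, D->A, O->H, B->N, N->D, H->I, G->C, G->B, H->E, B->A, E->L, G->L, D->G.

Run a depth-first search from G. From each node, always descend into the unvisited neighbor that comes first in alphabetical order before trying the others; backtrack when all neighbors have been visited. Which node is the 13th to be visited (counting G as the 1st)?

M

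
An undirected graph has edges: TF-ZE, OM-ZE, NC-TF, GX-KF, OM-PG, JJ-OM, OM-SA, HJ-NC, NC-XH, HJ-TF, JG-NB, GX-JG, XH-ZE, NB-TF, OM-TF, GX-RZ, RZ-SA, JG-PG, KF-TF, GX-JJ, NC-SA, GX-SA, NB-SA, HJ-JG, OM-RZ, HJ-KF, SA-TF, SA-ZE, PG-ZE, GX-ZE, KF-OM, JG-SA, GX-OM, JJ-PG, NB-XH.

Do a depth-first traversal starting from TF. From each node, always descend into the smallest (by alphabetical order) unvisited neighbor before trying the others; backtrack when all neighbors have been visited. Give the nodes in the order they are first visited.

TF, HJ, JG, GX, JJ, OM, KF, PG, ZE, SA, NB, XH, NC, RZ

Visit TF
TF → HJ
HJ → JG
JG → GX
GX → JJ
JJ → OM
OM → KF
OM → PG
PG → ZE
ZE → SA
SA → NB
NB → XH
XH → NC
SA → RZ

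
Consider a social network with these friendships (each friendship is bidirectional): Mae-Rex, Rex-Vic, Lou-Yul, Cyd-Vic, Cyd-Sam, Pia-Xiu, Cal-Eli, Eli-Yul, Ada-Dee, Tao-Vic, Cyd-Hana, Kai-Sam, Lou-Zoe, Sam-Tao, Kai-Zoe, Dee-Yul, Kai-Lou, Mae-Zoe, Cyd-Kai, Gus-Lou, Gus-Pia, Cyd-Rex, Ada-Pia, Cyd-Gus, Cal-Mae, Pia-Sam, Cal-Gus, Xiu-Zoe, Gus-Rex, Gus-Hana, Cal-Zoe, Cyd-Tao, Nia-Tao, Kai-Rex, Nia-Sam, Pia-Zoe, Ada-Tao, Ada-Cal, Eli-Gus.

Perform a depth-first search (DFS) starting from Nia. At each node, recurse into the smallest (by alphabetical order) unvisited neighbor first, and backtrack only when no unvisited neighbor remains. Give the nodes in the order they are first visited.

Visit Nia
Nia → Sam
Sam → Cyd
Cyd → Gus
Gus → Cal
Cal → Ada
Ada → Dee
Dee → Yul
Yul → Eli
Yul → Lou
Lou → Kai
Kai → Rex
Rex → Mae
Mae → Zoe
Zoe → Pia
Pia → Xiu
Rex → Vic
Vic → Tao
Gus → Hana

Nia Sam Cyd Gus Cal Ada Dee Yul Eli Lou Kai Rex Mae Zoe Pia Xiu Vic Tao Hana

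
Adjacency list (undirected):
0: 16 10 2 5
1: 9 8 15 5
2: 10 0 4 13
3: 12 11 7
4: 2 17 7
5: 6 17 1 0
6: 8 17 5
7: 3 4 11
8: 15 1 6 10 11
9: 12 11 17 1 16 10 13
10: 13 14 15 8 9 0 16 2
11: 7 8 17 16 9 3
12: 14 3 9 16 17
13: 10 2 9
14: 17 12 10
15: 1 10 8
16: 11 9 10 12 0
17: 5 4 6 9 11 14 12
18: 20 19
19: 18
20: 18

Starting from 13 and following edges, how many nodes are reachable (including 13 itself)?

BFS from 13 visits: 13, 2, 9, 10, 0, 4, 1, 11, 12, 16, 17, 8, 14, 15, 5, 7, 3, 6
Reachable nodes: 18 of 21 total.

18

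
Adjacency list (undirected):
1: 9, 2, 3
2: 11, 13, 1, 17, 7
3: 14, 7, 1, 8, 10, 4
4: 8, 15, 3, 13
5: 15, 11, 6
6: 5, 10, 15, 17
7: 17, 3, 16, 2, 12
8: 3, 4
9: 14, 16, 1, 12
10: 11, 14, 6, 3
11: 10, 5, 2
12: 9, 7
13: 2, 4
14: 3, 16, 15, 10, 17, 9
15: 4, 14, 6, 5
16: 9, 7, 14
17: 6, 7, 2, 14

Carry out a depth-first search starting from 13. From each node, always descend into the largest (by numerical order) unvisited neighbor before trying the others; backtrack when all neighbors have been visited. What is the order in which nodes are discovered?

Visit 13
13 → 4
4 → 15
15 → 14
14 → 17
17 → 7
7 → 16
16 → 9
9 → 12
9 → 1
1 → 3
3 → 10
10 → 11
11 → 5
5 → 6
11 → 2
3 → 8

13, 4, 15, 14, 17, 7, 16, 9, 12, 1, 3, 10, 11, 5, 6, 2, 8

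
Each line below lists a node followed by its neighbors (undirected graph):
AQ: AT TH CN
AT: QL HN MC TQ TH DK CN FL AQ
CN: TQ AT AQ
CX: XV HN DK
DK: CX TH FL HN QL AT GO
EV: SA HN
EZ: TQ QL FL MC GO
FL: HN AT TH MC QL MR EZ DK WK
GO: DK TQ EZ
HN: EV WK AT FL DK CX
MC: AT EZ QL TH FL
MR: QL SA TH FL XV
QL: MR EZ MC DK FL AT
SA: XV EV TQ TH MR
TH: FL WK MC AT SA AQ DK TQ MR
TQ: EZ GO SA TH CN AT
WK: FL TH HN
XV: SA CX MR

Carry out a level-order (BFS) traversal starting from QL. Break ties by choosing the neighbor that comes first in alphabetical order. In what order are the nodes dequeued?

Visit QL; enqueue AT, DK, EZ, FL, MC, MR → queue [AT, DK, EZ, FL, MC, MR]
Visit AT; enqueue AQ, CN, HN, TH, TQ → queue [DK, EZ, FL, MC, MR, AQ, CN, HN, TH, TQ]
Visit DK; enqueue CX, GO → queue [EZ, FL, MC, MR, AQ, CN, HN, TH, TQ, CX, GO]
Visit EZ → queue [FL, MC, MR, AQ, CN, HN, TH, TQ, CX, GO]
Visit FL; enqueue WK → queue [MC, MR, AQ, CN, HN, TH, TQ, CX, GO, WK]
Visit MC → queue [MR, AQ, CN, HN, TH, TQ, CX, GO, WK]
Visit MR; enqueue SA, XV → queue [AQ, CN, HN, TH, TQ, CX, GO, WK, SA, XV]
Visit AQ → queue [CN, HN, TH, TQ, CX, GO, WK, SA, XV]
Visit CN → queue [HN, TH, TQ, CX, GO, WK, SA, XV]
Visit HN; enqueue EV → queue [TH, TQ, CX, GO, WK, SA, XV, EV]
Visit TH → queue [TQ, CX, GO, WK, SA, XV, EV]
Visit TQ → queue [CX, GO, WK, SA, XV, EV]
Visit CX → queue [GO, WK, SA, XV, EV]
Visit GO → queue [WK, SA, XV, EV]
Visit WK → queue [SA, XV, EV]
Visit SA → queue [XV, EV]
Visit XV → queue [EV]
Visit EV → queue []

QL, AT, DK, EZ, FL, MC, MR, AQ, CN, HN, TH, TQ, CX, GO, WK, SA, XV, EV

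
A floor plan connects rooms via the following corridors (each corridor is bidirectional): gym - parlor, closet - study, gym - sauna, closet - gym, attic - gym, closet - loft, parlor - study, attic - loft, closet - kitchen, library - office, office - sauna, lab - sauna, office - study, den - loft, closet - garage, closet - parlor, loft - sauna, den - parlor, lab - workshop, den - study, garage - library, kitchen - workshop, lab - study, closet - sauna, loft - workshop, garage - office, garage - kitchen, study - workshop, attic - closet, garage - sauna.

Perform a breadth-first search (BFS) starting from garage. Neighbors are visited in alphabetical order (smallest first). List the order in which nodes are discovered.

Visit garage; enqueue closet, kitchen, library, office, sauna → queue [closet, kitchen, library, office, sauna]
Visit closet; enqueue attic, gym, loft, parlor, study → queue [kitchen, library, office, sauna, attic, gym, loft, parlor, study]
Visit kitchen; enqueue workshop → queue [library, office, sauna, attic, gym, loft, parlor, study, workshop]
Visit library → queue [office, sauna, attic, gym, loft, parlor, study, workshop]
Visit office → queue [sauna, attic, gym, loft, parlor, study, workshop]
Visit sauna; enqueue lab → queue [attic, gym, loft, parlor, study, workshop, lab]
Visit attic → queue [gym, loft, parlor, study, workshop, lab]
Visit gym → queue [loft, parlor, study, workshop, lab]
Visit loft; enqueue den → queue [parlor, study, workshop, lab, den]
Visit parlor → queue [study, workshop, lab, den]
Visit study → queue [workshop, lab, den]
Visit workshop → queue [lab, den]
Visit lab → queue [den]
Visit den → queue []

garage → closet → kitchen → library → office → sauna → attic → gym → loft → parlor → study → workshop → lab → den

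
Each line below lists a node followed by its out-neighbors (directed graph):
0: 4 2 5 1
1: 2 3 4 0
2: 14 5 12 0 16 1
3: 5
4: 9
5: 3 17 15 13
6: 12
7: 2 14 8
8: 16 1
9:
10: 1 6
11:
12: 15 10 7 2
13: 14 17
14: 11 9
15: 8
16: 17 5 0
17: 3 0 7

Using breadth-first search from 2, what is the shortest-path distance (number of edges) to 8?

3

Level 0: 2
Level 1: 0, 1, 5, 12, 14, 16
Level 2: 3, 4, 7, 9, 10, 11, 13, 15, 17
Level 3: 6, 8
8 first appears at level 3.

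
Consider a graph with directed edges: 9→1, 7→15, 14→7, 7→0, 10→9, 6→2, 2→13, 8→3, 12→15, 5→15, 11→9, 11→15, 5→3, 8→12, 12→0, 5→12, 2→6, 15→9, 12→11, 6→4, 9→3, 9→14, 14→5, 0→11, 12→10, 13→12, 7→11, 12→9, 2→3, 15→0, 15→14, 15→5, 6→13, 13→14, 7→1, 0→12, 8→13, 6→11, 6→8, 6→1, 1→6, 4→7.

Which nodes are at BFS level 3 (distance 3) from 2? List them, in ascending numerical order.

Level 0: 2
Level 1: 3, 6, 13
Level 2: 1, 4, 8, 11, 12, 14
Level 3: 0, 5, 7, 9, 10, 15

0, 5, 7, 9, 10, 15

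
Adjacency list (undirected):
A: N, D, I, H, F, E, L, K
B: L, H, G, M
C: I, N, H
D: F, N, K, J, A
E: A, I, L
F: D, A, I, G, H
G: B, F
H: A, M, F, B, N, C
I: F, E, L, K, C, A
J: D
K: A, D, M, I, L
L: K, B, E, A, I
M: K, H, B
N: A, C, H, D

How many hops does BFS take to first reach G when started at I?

2

Level 0: I
Level 1: A, C, E, F, K, L
Level 2: B, D, G, H, M, N
Level 3: J
G first appears at level 2.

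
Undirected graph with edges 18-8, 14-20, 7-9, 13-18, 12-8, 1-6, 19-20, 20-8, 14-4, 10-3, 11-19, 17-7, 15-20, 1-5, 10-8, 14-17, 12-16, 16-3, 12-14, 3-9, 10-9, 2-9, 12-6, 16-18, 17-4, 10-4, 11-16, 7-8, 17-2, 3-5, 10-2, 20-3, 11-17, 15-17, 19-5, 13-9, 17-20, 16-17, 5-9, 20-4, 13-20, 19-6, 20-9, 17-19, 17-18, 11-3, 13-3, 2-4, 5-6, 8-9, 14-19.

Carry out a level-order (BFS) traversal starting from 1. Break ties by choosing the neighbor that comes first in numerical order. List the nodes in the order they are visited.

1 → 5 → 6 → 3 → 9 → 19 → 12 → 10 → 11 → 13 → 16 → 20 → 2 → 7 → 8 → 14 → 17 → 4 → 18 → 15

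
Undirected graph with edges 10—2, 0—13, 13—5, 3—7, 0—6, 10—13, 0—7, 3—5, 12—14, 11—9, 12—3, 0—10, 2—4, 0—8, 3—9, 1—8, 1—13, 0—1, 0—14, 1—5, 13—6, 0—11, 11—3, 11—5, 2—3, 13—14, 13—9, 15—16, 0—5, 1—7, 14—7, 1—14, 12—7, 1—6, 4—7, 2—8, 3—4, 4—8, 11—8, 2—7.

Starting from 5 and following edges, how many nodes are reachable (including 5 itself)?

BFS from 5 visits: 5, 13, 11, 3, 1, 0, 14, 10, 9, 6, 8, 12, 7, 4, 2
Reachable nodes: 15 of 17 total.

15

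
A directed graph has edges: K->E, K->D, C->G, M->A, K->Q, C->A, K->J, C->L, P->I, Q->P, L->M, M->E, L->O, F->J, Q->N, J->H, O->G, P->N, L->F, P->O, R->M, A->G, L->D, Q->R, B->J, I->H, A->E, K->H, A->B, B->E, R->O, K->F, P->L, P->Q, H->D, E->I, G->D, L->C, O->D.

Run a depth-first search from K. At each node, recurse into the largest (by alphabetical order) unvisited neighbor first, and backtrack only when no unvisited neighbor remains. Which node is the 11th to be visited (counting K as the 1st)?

Visit K
K → Q
Q → R
R → O
O → G
G → D
R → M
M → E
E → I
I → H
M → A
A → B
B → J
Q → P
P → N
P → L
L → F
L → C

Visit order: K, Q, R, O, G, D, M, E, I, H, A, B, J, P, N, L, F, C

A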